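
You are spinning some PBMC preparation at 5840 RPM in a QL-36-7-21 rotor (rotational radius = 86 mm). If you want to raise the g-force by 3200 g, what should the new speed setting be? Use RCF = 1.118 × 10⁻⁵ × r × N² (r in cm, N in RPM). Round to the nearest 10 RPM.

r = 86 mm = 8.6 cm
Current RCF = 1.118 × 10⁻⁵ × 8.6 × (5840)² = 1.118 × 10⁻⁵ × 8.6 × 34,105,600 ≈ 3,279.2 × g
Target RCF = 3,279.2 + 3,200 = 6,479.2 × g
N² = 6,479.2 / (9.6148 × 10⁻⁵) = 67,387,777
N ≈ √67,387,777 ≈ 8,209.0

≈ 8210 RPM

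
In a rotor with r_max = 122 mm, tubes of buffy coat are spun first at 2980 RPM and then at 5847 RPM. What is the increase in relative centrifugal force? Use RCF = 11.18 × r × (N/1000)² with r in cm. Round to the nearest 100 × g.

r = 122 mm = 12.2 cm
RCF₁ = 11.18 × 12.2 × (2.98)² = 11.18 × 12.2 × 8.8804 ≈ 1,211.3 × g
RCF₂ = 11.18 × 12.2 × (5.847)² = 11.18 × 12.2 × 34.187409 ≈ 4,663 × g
Increase = 4,663 − 1,211.3 = 3,451.7

3500 ×g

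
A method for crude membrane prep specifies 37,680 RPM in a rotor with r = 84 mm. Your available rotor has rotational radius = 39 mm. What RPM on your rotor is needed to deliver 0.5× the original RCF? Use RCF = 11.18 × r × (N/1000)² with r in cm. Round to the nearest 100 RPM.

Original rotor: r = 84 mm = 8.4 cm
RCF_original = 11.18 × 8.4 × (37.68)² = 11.18 × 8.4 × 1,419.7824 ≈ 133,334.6 × g
Target RCF = 0.5 × 133,334.6 ≈ 66,667.3 × g
Your rotor: r = 39 mm = 3.9 cm
66,667.3 = 11.18 × 3.9 × (N/1000)²
(N/1000)² = 66,667.3 / 43.602 = 1528.996
N = 1000 × √1528.996 ≈ 39,102.4

39100 RPM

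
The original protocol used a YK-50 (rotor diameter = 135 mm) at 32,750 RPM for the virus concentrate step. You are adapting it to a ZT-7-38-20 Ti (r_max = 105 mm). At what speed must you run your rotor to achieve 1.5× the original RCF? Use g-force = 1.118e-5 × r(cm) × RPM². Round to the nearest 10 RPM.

Original rotor: r = 135 mm / 2 = 67.5 mm = 6.75 cm
RCF_original = 1.118 × 10⁻⁵ × 6.75 × (32750)² = 1.118 × 10⁻⁵ × 6.75 × 1,072,562,500 ≈ 80,940.9 × g
Target RCF = 1.5 × 80,940.9 ≈ 121,411.3 × g
Your rotor: r = 105 mm = 10.5 cm
121,411.3 = 1.118 × 10⁻⁵ × 10.5 × N²
N² = 121,411.3 / (11.739 × 10⁻⁵) = 1,034,255,899
N ≈ √1,034,255,899 ≈ 32,159.8

32160 RPM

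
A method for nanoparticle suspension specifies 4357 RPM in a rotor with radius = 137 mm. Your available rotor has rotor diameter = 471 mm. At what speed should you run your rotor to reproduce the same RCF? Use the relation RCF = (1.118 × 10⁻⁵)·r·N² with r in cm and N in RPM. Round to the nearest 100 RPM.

Original rotor: r = 137 mm = 13.7 cm
RCF = 1.118 × 10⁻⁵ × r × N²
RCF_original = 1.118 × 10⁻⁵ × 13.7 × (4357)² = 1.118 × 10⁻⁵ × 13.7 × 18,983,449 ≈ 2,907.6 × g
Your rotor: r = 471 mm / 2 = 235.5 mm = 23.55 cm
2,907.6 = 1.118 × 10⁻⁵ × 23.55 × N²
N² = 2,907.6 / (26.3289 × 10⁻⁵) = 11,043,378
N ≈ √11,043,378 ≈ 3,323.2

≈ 3300 RPM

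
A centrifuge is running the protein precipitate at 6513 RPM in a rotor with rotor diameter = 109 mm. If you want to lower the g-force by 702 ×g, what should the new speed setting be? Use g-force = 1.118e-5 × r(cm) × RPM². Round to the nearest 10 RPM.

r = 109 mm / 2 = 54.5 mm = 5.45 cm
Current RCF = 1.118 × 10⁻⁵ × 5.45 × (6513)² = 1.118 × 10⁻⁵ × 5.45 × 42,419,169 ≈ 2,584.6 × g
Target RCF = 2,584.6 − 702 = 1,882.6 × g
N² = 1,882.6 / (6.0931 × 10⁻⁵) = 30,897,244
N ≈ √30,897,244 ≈ 5,558.5

≈ 5560 RPM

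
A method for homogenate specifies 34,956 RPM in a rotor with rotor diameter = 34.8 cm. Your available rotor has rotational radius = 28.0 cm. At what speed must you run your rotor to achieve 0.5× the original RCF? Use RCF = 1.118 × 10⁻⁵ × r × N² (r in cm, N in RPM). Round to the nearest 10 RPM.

Original rotor: r = 34.8 / 2 = 17.4 cm
RCF = 1.118 × 10⁻⁵ × r × N²
RCF_original = 1.118 × 10⁻⁵ × 17.4 × (34956)² = 1.118 × 10⁻⁵ × 17.4 × 1,221,921,936 ≈ 237,702.9 × g
Target RCF = 0.5 × 237,702.9 ≈ 118,851.4 × g
118,851.4 = 1.118 × 10⁻⁵ × 28 × N²
N² = 118,851.4 / (31.304 × 10⁻⁵) = 379,668,413
N ≈ √379,668,413 ≈ 19,485.1

≈ 19490 RPM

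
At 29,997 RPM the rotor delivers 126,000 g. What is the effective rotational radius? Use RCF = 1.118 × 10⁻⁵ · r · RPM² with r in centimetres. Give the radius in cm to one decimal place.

12.5 cm

RCF = 1.118 × 10⁻⁵ × r × N²
126000 = 1.118 × 10⁻⁵ × r × (29997)²
r = 126000 / (1.118 × 10⁻⁵ × 899,820,009) = 126000 / 10059.99 ≈ 12.525 cm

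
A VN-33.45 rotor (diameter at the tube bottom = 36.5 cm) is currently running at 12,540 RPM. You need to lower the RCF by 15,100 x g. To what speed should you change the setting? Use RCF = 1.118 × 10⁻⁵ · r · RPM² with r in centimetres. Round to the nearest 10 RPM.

r = 36.5 / 2 = 18.25 cm
Current RCF = 1.118 × 10⁻⁵ × 18.25 × (12540)² = 1.118 × 10⁻⁵ × 18.25 × 157,251,600 ≈ 32,084.8 × g
Target RCF = 32,084.8 − 15,100 = 16,984.8 × g
N² = 16,984.8 / (20.4035 × 10⁻⁵) = 83,244,541
N ≈ √83,244,541 ≈ 9,123.8

≈ 9120 RPM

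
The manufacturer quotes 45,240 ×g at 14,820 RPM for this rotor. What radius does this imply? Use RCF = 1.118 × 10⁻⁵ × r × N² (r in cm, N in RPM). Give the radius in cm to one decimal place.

RCF = 1.118 × 10⁻⁵ × r × N²
45240 = 1.118 × 10⁻⁵ × r × (14820)²
r = 45240 / (1.118 × 10⁻⁵ × 219,632,400) = 45240 / 2455.49 ≈ 18.424 cm

r ≈ 18.4 cm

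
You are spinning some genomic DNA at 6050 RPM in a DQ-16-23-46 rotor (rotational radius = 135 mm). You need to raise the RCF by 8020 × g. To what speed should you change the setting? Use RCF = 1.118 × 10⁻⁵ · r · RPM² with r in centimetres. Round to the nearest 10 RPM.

N₂ ≈ 9470 RPM

r = 135 mm = 13.5 cm
Current RCF = 1.118 × 10⁻⁵ × 13.5 × (6050)² = 1.118 × 10⁻⁵ × 13.5 × 36,602,500 ≈ 5,524.4 × g
Target RCF = 5,524.4 + 8,020 = 13,544.4 × g
N² = 13,544.4 / (15.093 × 10⁻⁵) = 89,739,614
N ≈ √89,739,614 ≈ 9,473.1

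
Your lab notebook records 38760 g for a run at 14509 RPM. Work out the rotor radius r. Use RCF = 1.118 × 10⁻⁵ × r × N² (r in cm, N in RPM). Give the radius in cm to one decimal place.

RCF = 1.118 × 10⁻⁵ × r × N²
38760 = 1.118 × 10⁻⁵ × r × (14509)²
r = 38760 / (1.118 × 10⁻⁵ × 210,511,081) = 38760 / 2353.514 ≈ 16.469 cm

≈ 16.5 cm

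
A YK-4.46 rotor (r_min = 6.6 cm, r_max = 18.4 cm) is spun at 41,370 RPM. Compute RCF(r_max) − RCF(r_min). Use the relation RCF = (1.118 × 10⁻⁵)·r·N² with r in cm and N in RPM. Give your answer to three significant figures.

226000 x g

RCF_max = 1.118 × 10⁻⁵ × 18.4 × (41370)² = 1.118 × 10⁻⁵ × 18.4 × 1,711,476,900 ≈ 352,071.3 × g
RCF_min = 1.118 × 10⁻⁵ × 6.6 × (41370)² = 1.118 × 10⁻⁵ × 6.6 × 1,711,476,900 ≈ 126,286.5 × g
ΔRCF = 352,071.3 − 126,286.5 = 225,784.8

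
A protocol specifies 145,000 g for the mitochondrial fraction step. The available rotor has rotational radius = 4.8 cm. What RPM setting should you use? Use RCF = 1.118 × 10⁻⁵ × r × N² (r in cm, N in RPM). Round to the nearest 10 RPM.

145,000 = 1.118 × 10⁻⁵ × 4.8 × N²
N² = 145,000 / (5.3664 × 10⁻⁵) = 2,701,997,615
N ≈ √2,701,997,615 ≈ 51,980.7

N ≈ 51980 RPM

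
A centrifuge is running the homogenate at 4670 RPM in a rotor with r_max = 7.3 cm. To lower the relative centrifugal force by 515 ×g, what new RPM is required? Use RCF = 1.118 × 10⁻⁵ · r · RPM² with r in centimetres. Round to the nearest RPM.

Current RCF = 1.118 × 10⁻⁵ × 7.3 × (4670)² = 1.118 × 10⁻⁵ × 7.3 × 21,808,900 ≈ 1,779.9 × g
Target RCF = 1,779.9 − 515 = 1,264.9 × g
N² = 1,264.9 / (8.1614 × 10⁻⁵) = 15,498,566
N ≈ √15,498,566 ≈ 3,936.8

3937 RPM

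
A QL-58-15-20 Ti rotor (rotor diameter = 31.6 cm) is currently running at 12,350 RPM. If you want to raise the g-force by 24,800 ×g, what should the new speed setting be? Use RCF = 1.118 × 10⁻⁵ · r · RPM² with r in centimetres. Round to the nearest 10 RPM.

r = 31.6 / 2 = 15.8 cm
Current RCF = 1.118 × 10⁻⁵ × 15.8 × (12350)² = 1.118 × 10⁻⁵ × 15.8 × 152,522,500 ≈ 26,942.2 × g
Target RCF = 26,942.2 + 24,800 = 51,742.2 × g
N² = 51,742.2 / (17.6644 × 10⁻⁵) = 292,917,959
N ≈ √292,917,959 ≈ 17,114.8

≈ 17110 RPM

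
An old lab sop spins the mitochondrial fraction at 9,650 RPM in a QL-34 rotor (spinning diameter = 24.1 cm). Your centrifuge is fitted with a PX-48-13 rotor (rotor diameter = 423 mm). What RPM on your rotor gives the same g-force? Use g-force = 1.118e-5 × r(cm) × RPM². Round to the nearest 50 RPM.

≈ 7300 RPM

Original rotor: r = 24.1 / 2 = 12.05 cm
RCF_original = 1.118 × 10⁻⁵ × 12.05 × (9650)² = 1.118 × 10⁻⁵ × 12.05 × 93,122,500 ≈ 12,545.4 × g
Your rotor: r = 423 mm / 2 = 211.5 mm = 21.15 cm
12,545.4 = 1.118 × 10⁻⁵ × 21.15 × N²
N² = 12,545.4 / (23.6457 × 10⁻⁵) = 53,055,735
N ≈ √53,055,735 ≈ 7,283.9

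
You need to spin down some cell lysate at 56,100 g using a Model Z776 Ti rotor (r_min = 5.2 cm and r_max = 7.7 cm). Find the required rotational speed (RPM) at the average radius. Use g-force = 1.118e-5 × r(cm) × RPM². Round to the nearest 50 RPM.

r_avg = (5.2 + 7.7) / 2 = 6.45 cm
56,100 = 1.118 × 10⁻⁵ × 6.45 × N²
N² = 56,100 / (7.2111 × 10⁻⁵) = 777,967,300
N ≈ √777,967,300 ≈ 27,892.1

27900 RPM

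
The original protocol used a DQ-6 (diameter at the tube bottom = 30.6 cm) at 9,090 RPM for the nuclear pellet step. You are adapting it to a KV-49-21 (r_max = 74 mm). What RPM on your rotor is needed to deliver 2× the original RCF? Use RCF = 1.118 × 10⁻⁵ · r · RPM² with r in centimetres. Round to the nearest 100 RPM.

18500 RPM

Original rotor: r = 30.6 / 2 = 15.3 cm
RCF_original = 1.118 × 10⁻⁵ × 15.3 × (9090)² = 1.118 × 10⁻⁵ × 15.3 × 82,628,100 ≈ 14,133.9 × g
Target RCF = 2 × 14,133.9 ≈ 28,267.8 × g
Your rotor: r = 74 mm = 7.4 cm
28,267.8 = 1.118 × 10⁻⁵ × 7.4 × N²
N² = 28,267.8 / (8.2732 × 10⁻⁵) = 341,679,157
N ≈ √341,679,157 ≈ 18,484.6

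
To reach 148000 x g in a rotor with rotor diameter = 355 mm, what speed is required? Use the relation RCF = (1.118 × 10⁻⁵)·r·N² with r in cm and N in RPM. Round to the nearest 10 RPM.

r = 355 mm / 2 = 177.5 mm = 17.75 cm
RCF = 1.118 × 10⁻⁵ × r × N²
148,000 = 1.118 × 10⁻⁵ × 17.75 × N²
N² = 148,000 / (19.8445 × 10⁻⁵) = 745,798,584
N ≈ √745,798,584 ≈ 27,309.3

27310 RPM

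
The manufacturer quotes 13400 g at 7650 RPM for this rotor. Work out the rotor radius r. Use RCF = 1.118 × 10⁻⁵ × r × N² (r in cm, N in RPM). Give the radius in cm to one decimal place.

13400 = 1.118 × 10⁻⁵ × r × (7650)²
r = 13400 / (1.118 × 10⁻⁵ × 58,522,500) = 13400 / 654.2815 ≈ 20.480 cm

r ≈ 20.5 cm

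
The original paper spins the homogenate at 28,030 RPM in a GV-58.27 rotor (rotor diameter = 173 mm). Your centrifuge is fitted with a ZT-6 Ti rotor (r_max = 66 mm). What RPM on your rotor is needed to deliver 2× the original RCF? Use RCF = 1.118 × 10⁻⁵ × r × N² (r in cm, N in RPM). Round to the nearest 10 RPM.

≈ 45380 RPM

Original rotor: r = 173 mm / 2 = 86.5 mm = 8.65 cm
RCF_original = 1.118 × 10⁻⁵ × 8.65 × (28030)² = 1.118 × 10⁻⁵ × 8.65 × 785,680,900 ≈ 75,980.8 × g
Target RCF = 2 × 75,980.8 ≈ 151,961.6 × g
Your rotor: r = 66 mm = 6.6 cm
151,961.6 = 1.118 × 10⁻⁵ × 6.6 × N²
N² = 151,961.6 / (7.3788 × 10⁻⁵) = 2,059,435,139
N ≈ √2,059,435,139 ≈ 45,381.0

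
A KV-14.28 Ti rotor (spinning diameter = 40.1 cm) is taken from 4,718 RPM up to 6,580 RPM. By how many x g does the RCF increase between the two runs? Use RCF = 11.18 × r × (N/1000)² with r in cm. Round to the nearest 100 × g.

r = 40.1 / 2 = 20.05 cm
RCF₁ = 11.18 × 20.05 × (4.718)² = 11.18 × 20.05 × 22.259524 ≈ 4,989.7 × g
RCF₂ = 11.18 × 20.05 × (6.58)² = 11.18 × 20.05 × 43.2964 ≈ 9,705.3 × g
Increase = 9,705.3 − 4,989.7 = 4,715.6

4700 x g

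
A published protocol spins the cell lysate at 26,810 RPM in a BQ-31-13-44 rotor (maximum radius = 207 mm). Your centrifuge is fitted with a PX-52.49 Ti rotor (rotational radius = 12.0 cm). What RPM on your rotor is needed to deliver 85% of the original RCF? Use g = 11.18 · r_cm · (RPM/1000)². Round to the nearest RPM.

≈ 32464 RPM

Original rotor: r = 207 mm = 20.7 cm
RCF_original = 11.18 × 20.7 × (26.81)² = 11.18 × 20.7 × 718.7761 ≈ 166,343.5 × g
Target RCF = 0.85 × 166,343.5 ≈ 141,392 × g
141,392 = 11.18 × 12 × (N/1000)²
(N/1000)² = 141,392 / 134.16 = 1053.906
N = 1000 × √1053.906 ≈ 32,463.9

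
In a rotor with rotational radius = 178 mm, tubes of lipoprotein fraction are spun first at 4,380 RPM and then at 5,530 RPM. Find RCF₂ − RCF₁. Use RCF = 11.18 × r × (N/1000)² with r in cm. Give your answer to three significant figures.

r = 178 mm = 17.8 cm
RCF₁ = 11.18 × 17.8 × (4.38)² = 11.18 × 17.8 × 19.1844 ≈ 3,817.8 × g
RCF₂ = 11.18 × 17.8 × (5.53)² = 11.18 × 17.8 × 30.5809 ≈ 6,085.7 × g
Increase = 6,085.7 − 3,817.8 = 2,267.9

2270 × g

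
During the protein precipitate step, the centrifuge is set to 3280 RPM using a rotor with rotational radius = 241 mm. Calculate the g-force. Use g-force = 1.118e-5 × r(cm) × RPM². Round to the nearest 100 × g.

RCF ≈ 2900 ×g

r = 241 mm = 24.1 cm
RCF = 1.118 × 10⁻⁵ × 24.1 × (3280)² = 1.118 × 10⁻⁵ × 24.1 × 10,758,400 ≈ 2,898.7 × g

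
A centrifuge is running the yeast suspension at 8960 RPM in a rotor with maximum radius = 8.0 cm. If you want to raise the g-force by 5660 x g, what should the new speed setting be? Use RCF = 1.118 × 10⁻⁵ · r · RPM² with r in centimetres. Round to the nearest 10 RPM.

Current RCF = 1.118 × 10⁻⁵ × 8 × (8960)² = 1.118 × 10⁻⁵ × 8 × 80,281,600 ≈ 7,180.4 × g
Target RCF = 7,180.4 + 5,660 = 12,840.4 × g
N² = 12,840.4 / (8.944 × 10⁻⁵) = 143,564,401
N ≈ √143,564,401 ≈ 11,981.8

N₂ ≈ 11980 RPM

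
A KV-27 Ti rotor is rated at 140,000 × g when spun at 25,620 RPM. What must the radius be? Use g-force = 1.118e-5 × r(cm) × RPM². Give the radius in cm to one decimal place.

RCF = 1.118 × 10⁻⁵ × r × N²
140000 = 1.118 × 10⁻⁵ × r × (25620)²
r = 140000 / (1.118 × 10⁻⁵ × 656,384,400) = 140000 / 7338.378 ≈ 19.078 cm

≈ 19.1 cm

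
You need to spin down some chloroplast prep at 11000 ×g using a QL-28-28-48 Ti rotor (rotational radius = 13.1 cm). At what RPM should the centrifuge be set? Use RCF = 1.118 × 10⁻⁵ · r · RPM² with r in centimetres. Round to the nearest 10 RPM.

RCF = 1.118 × 10⁻⁵ × r × N²
11,000 = 1.118 × 10⁻⁵ × 13.1 × N²
N² = 11,000 / (14.6458 × 10⁻⁵) = 75,106,857
N ≈ √75,106,857 ≈ 8,666.4

8670 RPM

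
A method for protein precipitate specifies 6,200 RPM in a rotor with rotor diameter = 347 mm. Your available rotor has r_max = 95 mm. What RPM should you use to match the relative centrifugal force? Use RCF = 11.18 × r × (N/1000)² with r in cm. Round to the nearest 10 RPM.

8380 RPM

Original rotor: r = 347 mm / 2 = 173.5 mm = 17.35 cm
RCF_original = 11.18 × 17.35 × (6.2)² = 11.18 × 17.35 × 38.44 ≈ 7,456.3 × g
Your rotor: r = 95 mm = 9.5 cm
7,456.3 = 11.18 × 9.5 × (N/1000)²
(N/1000)² = 7,456.3 / 106.21 = 70.20337
N = 1000 × √70.20337 ≈ 8,378.7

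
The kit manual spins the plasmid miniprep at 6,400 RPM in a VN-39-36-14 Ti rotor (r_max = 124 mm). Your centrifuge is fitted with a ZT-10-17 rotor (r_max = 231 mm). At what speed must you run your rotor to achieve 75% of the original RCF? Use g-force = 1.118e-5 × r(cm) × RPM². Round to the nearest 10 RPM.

Original rotor: r = 124 mm = 12.4 cm
RCF = 1.118 × 10⁻⁵ × r × N²
RCF_original = 1.118 × 10⁻⁵ × 12.4 × (6400)² = 1.118 × 10⁻⁵ × 12.4 × 40,960,000 ≈ 5,678.4 × g
Target RCF = 0.75 × 5,678.4 ≈ 4,258.8 × g
Your rotor: r = 231 mm = 23.1 cm
4,258.8 = 1.118 × 10⁻⁵ × 23.1 × N²
N² = 4,258.8 / (25.8258 × 10⁻⁵) = 16,490,486
N ≈ √16,490,486 ≈ 4,060.8

≈ 4060 RPM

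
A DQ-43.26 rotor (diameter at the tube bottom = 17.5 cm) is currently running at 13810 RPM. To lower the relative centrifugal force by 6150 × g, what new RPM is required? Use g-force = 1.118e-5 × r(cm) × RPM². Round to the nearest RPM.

r = 17.5 / 2 = 8.75 cm
Current RCF = 1.118 × 10⁻⁵ × 8.75 × (13810)² = 1.118 × 10⁻⁵ × 8.75 × 190,716,100 ≈ 18,656.8 × g
Target RCF = 18,656.8 − 6,150 = 12,506.8 × g
N² = 12,506.8 / (9.7825 × 10⁻⁵) = 127,848,709
N ≈ √127,848,709 ≈ 11,307.0

11307 RPM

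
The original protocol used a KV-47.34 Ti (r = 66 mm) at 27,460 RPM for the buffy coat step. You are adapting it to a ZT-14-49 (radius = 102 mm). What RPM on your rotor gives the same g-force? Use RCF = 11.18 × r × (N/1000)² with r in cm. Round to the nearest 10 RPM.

22090 RPM

Original rotor: r = 66 mm = 6.6 cm
RCF = 11.18 × r × (N/1000)²
RCF_original = 11.18 × 6.6 × (27.46)² = 11.18 × 6.6 × 754.0516 ≈ 55,640 × g
Your rotor: r = 102 mm = 10.2 cm
55,640 = 11.18 × 10.2 × (N/1000)²
(N/1000)² = 55,640 / 114.036 = 487.9161
N = 1000 × √487.9161 ≈ 22,088.8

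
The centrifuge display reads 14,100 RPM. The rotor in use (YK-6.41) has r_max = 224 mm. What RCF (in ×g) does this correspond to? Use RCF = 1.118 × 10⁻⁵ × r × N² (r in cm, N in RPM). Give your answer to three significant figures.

r = 224 mm = 22.4 cm
RCF = 1.118 × 10⁻⁵ × r × N²
RCF = 1.118 × 10⁻⁵ × 22.4 × (14100)² = 1.118 × 10⁻⁵ × 22.4 × 198,810,000 ≈ 49,788.4 × g

≈ 49800 ×g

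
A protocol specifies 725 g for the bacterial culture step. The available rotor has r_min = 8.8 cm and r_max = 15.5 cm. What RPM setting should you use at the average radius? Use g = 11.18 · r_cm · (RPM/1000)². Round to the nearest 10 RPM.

r_avg = (8.8 + 15.5) / 2 = 12.15 cm
RCF = 11.18 × r × (N/1000)²
725 = 11.18 × 12.15 × (N/1000)²
(N/1000)² = 725 / 135.837 = 5.337279
N = 1000 × √5.337279 ≈ 2,310.3

≈ 2310 RPM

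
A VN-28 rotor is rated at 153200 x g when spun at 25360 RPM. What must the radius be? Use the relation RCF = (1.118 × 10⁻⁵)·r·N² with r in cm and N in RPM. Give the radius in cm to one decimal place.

≈ 21.3 cm

153200 = 1.118 × 10⁻⁵ × r × (25360)²
r = 153200 / (1.118 × 10⁻⁵ × 643,129,600) = 153200 / 7190.189 ≈ 21.307 cm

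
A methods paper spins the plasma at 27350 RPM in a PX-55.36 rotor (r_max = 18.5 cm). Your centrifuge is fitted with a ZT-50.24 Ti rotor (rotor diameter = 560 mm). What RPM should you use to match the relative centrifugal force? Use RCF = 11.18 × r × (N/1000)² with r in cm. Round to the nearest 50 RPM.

RCF = 11.18 × r × (N/1000)²
RCF_original = 11.18 × 18.5 × (27.35)² = 11.18 × 18.5 × 748.0225 ≈ 154,713.5 × g
Your rotor: r = 560 mm / 2 = 280 mm = 28 cm
154,713.5 = 11.18 × 28 × (N/1000)²
(N/1000)² = 154,713.5 / 313.04 = 494.2292
N = 1000 × √494.2292 ≈ 22,231.3

≈ 22250 RPM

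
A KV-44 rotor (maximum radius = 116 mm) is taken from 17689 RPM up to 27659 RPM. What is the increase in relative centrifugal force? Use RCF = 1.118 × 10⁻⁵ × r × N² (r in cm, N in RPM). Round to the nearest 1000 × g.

59000 ×g

r = 116 mm = 11.6 cm
RCF₁ = 1.118 × 10⁻⁵ × 11.6 × (17689)² = 1.118 × 10⁻⁵ × 11.6 × 312,900,721 ≈ 40,579.5 × g
RCF₂ = 1.118 × 10⁻⁵ × 11.6 × (27659)² = 1.118 × 10⁻⁵ × 11.6 × 765,020,281 ≈ 99,214 × g
Increase = 99,214 − 40,579.5 = 58,634.5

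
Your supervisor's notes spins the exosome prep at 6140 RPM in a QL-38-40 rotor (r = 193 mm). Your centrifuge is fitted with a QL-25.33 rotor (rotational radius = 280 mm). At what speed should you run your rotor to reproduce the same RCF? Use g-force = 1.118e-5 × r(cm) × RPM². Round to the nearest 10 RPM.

5100 RPM

Original rotor: r = 193 mm = 19.3 cm
RCF_original = 1.118 × 10⁻⁵ × 19.3 × (6140)² = 1.118 × 10⁻⁵ × 19.3 × 37,699,600 ≈ 8,134.6 × g
Your rotor: r = 280 mm = 28.0 cm
8,134.6 = 1.118 × 10⁻⁵ × 28 × N²
N² = 8,134.6 / (31.304 × 10⁻⁵) = 25,985,817
N ≈ √25,985,817 ≈ 5,097.6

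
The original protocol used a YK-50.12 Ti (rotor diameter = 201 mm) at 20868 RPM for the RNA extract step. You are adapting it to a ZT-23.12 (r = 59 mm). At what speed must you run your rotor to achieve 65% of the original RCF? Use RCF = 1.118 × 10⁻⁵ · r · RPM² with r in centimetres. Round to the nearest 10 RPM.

Original rotor: r = 201 mm / 2 = 100.5 mm = 10.05 cm
RCF_original = 1.118 × 10⁻⁵ × 10.05 × (20868)² = 1.118 × 10⁻⁵ × 10.05 × 435,473,424 ≈ 48,929.4 × g
Target RCF = 0.65 × 48,929.4 ≈ 31,804.1 × g
Your rotor: r = 59 mm = 5.9 cm
31,804.1 = 1.118 × 10⁻⁵ × 5.9 × N²
N² = 31,804.1 / (6.5962 × 10⁻⁵) = 482,157,909
N ≈ √482,157,909 ≈ 21,958.1

≈ 21960 RPM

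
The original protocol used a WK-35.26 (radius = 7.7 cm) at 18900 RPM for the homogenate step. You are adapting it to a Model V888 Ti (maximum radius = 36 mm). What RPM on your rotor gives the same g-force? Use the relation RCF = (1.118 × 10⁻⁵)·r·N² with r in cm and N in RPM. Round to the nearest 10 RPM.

RCF = 1.118 × 10⁻⁵ × r × N²
RCF_original = 1.118 × 10⁻⁵ × 7.7 × (18900)² = 1.118 × 10⁻⁵ × 7.7 × 357,210,000 ≈ 30,750.8 × g
Your rotor: r = 36 mm = 3.6 cm
30,750.8 = 1.118 × 10⁻⁵ × 3.6 × N²
N² = 30,750.8 / (4.0248 × 10⁻⁵) = 764,032,995
N ≈ √764,032,995 ≈ 27,641.1

≈ 27640 RPM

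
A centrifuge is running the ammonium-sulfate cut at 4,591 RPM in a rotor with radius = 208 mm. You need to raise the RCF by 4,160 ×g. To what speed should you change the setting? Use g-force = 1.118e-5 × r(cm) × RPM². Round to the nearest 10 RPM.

r = 208 mm = 20.8 cm
Current RCF = 1.118 × 10⁻⁵ × 20.8 × (4591)² = 1.118 × 10⁻⁵ × 20.8 × 21,077,281 ≈ 4,901.4 × g
Target RCF = 4,901.4 + 4,160 = 9,061.4 × g
N² = 9,061.4 / (23.2544 × 10⁻⁵) = 38,966,389
N ≈ √38,966,389 ≈ 6,242.3

6240 RPM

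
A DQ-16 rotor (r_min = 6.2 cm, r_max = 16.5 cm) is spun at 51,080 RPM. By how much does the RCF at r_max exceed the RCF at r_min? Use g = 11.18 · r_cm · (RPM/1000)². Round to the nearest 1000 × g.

≈ 300000 g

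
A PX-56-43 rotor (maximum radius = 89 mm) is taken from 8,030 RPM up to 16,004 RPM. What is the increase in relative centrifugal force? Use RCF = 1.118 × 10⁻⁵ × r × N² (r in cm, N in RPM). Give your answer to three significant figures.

19100 g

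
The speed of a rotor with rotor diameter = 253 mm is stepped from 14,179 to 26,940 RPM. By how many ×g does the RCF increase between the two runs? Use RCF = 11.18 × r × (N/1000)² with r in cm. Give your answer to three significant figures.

r = 253 mm / 2 = 126.5 mm = 12.65 cm
RCF₁ = 11.18 × 12.65 × (14.179)² = 11.18 × 12.65 × 201.044041 ≈ 28,433.1 × g
RCF₂ = 11.18 × 12.65 × (26.94)² = 11.18 × 12.65 × 725.7636 ≈ 102,642.6 × g
Increase = 102,642.6 − 28,433.1 = 74,209.5

74200 ×g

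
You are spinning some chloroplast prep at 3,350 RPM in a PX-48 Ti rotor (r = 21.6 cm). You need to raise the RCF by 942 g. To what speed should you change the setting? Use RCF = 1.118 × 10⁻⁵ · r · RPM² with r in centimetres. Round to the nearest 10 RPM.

N₂ ≈ 3890 RPM

Current RCF = 1.118 × 10⁻⁵ × 21.6 × (3350)² = 1.118 × 10⁻⁵ × 21.6 × 11,222,500 ≈ 2,710.1 × g
Target RCF = 2,710.1 + 942 = 3,652.1 × g
N² = 3,652.1 / (24.1488 × 10⁻⁵) = 15,123,319
N ≈ √15,123,319 ≈ 3,888.9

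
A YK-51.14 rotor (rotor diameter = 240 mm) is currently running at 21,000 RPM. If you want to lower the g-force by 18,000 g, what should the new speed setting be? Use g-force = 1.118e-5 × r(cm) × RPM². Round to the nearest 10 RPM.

≈ 17520 RPM

r = 240 mm / 2 = 120 mm = 12 cm
Current RCF = 1.118 × 10⁻⁵ × 12 × (21000)² = 1.118 × 10⁻⁵ × 12 × 441,000,000 ≈ 59,164.6 × g
Target RCF = 59,164.6 − 18,000 = 41,164.6 × g
N² = 41,164.6 / (13.416 × 10⁻⁵) = 306,832,141
N ≈ √306,832,141 ≈ 17,516.6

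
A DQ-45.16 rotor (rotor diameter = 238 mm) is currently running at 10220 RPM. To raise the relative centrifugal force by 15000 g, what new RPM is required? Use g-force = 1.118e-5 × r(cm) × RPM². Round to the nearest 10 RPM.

≈ 14740 RPM

r = 238 mm / 2 = 119 mm = 11.9 cm
Current RCF = 1.118 × 10⁻⁵ × 11.9 × (10220)² = 1.118 × 10⁻⁵ × 11.9 × 104,448,400 ≈ 13,896 × g
Target RCF = 13,896 + 15,000 = 28,896 × g
N² = 28,896 / (13.3042 × 10⁻⁵) = 217,194,570
N ≈ √217,194,570 ≈ 14,737.5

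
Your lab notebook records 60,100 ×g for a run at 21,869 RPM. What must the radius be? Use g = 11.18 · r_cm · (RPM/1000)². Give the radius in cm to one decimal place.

60100 = 11.18 × r × (21.869)²
r = 60100 / (11.18 × 478.253161) = 60100 / 5346.87 ≈ 11.240 cm

11.2 cm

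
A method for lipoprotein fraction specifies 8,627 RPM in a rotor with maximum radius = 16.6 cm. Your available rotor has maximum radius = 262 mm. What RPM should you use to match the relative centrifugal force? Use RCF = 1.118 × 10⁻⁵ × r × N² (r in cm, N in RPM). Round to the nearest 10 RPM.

≈ 6870 RPM

RCF_original = 1.118 × 10⁻⁵ × 16.6 × (8627)² = 1.118 × 10⁻⁵ × 16.6 × 74,425,129 ≈ 13,812.4 × g
Your rotor: r = 262 mm = 26.2 cm
13,812.4 = 1.118 × 10⁻⁵ × 26.2 × N²
N² = 13,812.4 / (29.2916 × 10⁻⁵) = 47,154,816
N ≈ √47,154,816 ≈ 6,866.9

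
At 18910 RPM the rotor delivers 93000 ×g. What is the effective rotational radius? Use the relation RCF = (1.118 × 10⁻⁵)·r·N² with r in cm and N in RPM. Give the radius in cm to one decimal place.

≈ 23.3 cm

RCF = 1.118 × 10⁻⁵ × r × N²
93000 = 1.118 × 10⁻⁵ × r × (18910)²
r = 93000 / (1.118 × 10⁻⁵ × 357,588,100) = 93000 / 3997.835 ≈ 23.263 cm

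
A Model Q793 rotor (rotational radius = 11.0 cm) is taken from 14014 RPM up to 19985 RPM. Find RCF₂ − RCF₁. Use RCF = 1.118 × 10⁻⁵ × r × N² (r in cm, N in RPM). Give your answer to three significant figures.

RCF₁ = 1.118 × 10⁻⁵ × 11 × (14014)² = 1.118 × 10⁻⁵ × 11 × 196,392,196 ≈ 24,152.3 × g
RCF₂ = 1.118 × 10⁻⁵ × 11 × (19985)² = 1.118 × 10⁻⁵ × 11 × 399,400,225 ≈ 49,118.2 × g
Increase = 49,118.2 − 24,152.3 = 24,965.9

25000 g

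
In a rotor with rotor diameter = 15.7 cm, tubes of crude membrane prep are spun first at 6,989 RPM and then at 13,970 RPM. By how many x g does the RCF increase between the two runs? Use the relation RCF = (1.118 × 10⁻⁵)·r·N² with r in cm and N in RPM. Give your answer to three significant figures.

12800 x g

r = 15.7 / 2 = 7.85 cm
RCF₁ = 1.118 × 10⁻⁵ × 7.85 × (6989)² = 1.118 × 10⁻⁵ × 7.85 × 48,846,121 ≈ 4,286.9 × g
RCF₂ = 1.118 × 10⁻⁵ × 7.85 × (13970)² = 1.118 × 10⁻⁵ × 7.85 × 195,160,900 ≈ 17,127.9 × g
Increase = 17,127.9 − 4,286.9 = 12,841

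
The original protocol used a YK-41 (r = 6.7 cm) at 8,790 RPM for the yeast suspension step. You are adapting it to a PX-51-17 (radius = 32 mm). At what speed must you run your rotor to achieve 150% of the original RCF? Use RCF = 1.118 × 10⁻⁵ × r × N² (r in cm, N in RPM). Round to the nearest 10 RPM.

RCF_original = 1.118 × 10⁻⁵ × 6.7 × (8790)² = 1.118 × 10⁻⁵ × 6.7 × 77,264,100 ≈ 5,787.5 × g
Target RCF = 1.5 × 5,787.5 ≈ 8,681.2 × g
Your rotor: r = 32 mm = 3.2 cm
8,681.2 = 1.118 × 10⁻⁵ × 3.2 × N²
N² = 8,681.2 / (3.5776 × 10⁻⁵) = 242,654,293
N ≈ √242,654,293 ≈ 15,577.4

≈ 15580 RPM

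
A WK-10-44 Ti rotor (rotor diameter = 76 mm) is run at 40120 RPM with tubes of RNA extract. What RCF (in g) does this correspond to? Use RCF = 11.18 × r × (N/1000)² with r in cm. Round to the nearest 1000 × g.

68000 g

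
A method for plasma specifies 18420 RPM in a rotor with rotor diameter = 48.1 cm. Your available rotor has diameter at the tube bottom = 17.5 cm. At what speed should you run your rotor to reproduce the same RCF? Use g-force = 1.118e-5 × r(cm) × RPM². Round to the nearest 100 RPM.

Original rotor: r = 48.1 / 2 = 24.05 cm
RCF_original = 1.118 × 10⁻⁵ × 24.05 × (18420)² = 1.118 × 10⁻⁵ × 24.05 × 339,296,400 ≈ 91,229.7 × g
Your rotor: r = 17.5 / 2 = 8.75 cm
91,229.7 = 1.118 × 10⁻⁵ × 8.75 × N²
N² = 91,229.7 / (9.7825 × 10⁻⁵) = 932,580,629
N ≈ √932,580,629 ≈ 30,538.2

30500 RPM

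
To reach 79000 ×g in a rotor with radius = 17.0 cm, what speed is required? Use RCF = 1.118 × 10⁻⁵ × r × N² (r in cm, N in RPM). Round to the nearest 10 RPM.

≈ 20390 RPM

RCF = 1.118 × 10⁻⁵ × r × N²
79,000 = 1.118 × 10⁻⁵ × 17 × N²
N² = 79,000 / (19.006 × 10⁻⁵) = 415,658,213
N ≈ √415,658,213 ≈ 20,387.7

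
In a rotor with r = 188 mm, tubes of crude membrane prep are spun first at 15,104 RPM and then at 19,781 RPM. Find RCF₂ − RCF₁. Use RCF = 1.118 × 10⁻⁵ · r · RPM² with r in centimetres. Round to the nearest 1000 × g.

≈ 34000 x g

r = 188 mm = 18.8 cm
RCF₁ = 1.118 × 10⁻⁵ × 18.8 × (15104)² = 1.118 × 10⁻⁵ × 18.8 × 228,130,816 ≈ 47,949.4 × g
RCF₂ = 1.118 × 10⁻⁵ × 18.8 × (19781)² = 1.118 × 10⁻⁵ × 18.8 × 391,287,961 ≈ 82,242.5 × g
Increase = 82,242.5 − 47,949.4 = 34,293.1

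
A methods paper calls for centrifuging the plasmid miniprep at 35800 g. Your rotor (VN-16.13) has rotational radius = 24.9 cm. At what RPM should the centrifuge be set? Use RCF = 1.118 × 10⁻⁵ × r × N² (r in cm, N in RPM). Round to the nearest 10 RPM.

35,800 = 1.118 × 10⁻⁵ × 24.9 × N²
N² = 35,800 / (27.8382 × 10⁻⁵) = 128,600,269
N ≈ √128,600,269 ≈ 11,340.2

≈ 11340 RPM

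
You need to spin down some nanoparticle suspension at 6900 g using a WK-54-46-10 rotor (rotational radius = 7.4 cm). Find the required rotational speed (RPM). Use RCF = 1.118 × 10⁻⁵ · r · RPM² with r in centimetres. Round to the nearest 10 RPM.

6,900 = 1.118 × 10⁻⁵ × 7.4 × N²
N² = 6,900 / (8.2732 × 10⁻⁵) = 83,401,828
N ≈ √83,401,828 ≈ 9,132.5

9130 RPM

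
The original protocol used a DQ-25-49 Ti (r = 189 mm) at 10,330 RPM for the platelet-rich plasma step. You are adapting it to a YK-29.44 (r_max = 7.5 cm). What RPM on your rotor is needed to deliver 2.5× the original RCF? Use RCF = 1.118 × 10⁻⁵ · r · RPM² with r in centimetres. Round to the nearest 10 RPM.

Original rotor: r = 189 mm = 18.9 cm
RCF_original = 1.118 × 10⁻⁵ × 18.9 × (10330)² = 1.118 × 10⁻⁵ × 18.9 × 106,708,900 ≈ 22,547.8 × g
Target RCF = 2.5 × 22,547.8 ≈ 56,369.5 × g
56,369.5 = 1.118 × 10⁻⁵ × 7.5 × N²
N² = 56,369.5 / (8.385 × 10⁻⁵) = 672,265,951
N ≈ √672,265,951 ≈ 25,928.1

≈ 25930 RPM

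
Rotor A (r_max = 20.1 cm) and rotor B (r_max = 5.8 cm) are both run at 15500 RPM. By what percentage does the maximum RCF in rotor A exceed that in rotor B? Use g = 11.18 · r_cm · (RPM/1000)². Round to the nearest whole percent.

247%

At equal RPM, RCF scales linearly with r: ratio = 20.1 / 5.8 = 3.4655.
So rotor A delivers 246.6% more g-force.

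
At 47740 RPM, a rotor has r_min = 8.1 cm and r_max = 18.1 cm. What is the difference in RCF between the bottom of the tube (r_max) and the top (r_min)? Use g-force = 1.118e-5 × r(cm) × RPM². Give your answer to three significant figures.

255000 ×g

ΔRCF = 1.118 × 10⁻⁵ × (r_max − r_min) × N² = 1.118 × 10⁻⁵ × 10.0 × 2,279,107,600 ≈ 254,804.2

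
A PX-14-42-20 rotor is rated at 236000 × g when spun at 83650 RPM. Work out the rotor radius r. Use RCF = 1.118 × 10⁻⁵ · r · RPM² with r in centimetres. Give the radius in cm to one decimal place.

≈ 3.0 cm

RCF = 1.118 × 10⁻⁵ × r × N²
236000 = 1.118 × 10⁻⁵ × r × (83650)²
r = 236000 / (1.118 × 10⁻⁵ × 6,997,322,500) = 236000 / 78230.07 ≈ 3.017 cm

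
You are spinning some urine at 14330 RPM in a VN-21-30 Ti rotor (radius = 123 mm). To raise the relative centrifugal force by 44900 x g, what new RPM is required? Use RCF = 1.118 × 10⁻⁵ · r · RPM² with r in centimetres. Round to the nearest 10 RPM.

r = 123 mm = 12.3 cm
Current RCF = 1.118 × 10⁻⁵ × 12.3 × (14330)² = 1.118 × 10⁻⁵ × 12.3 × 205,348,900 ≈ 28,238.3 × g
Target RCF = 28,238.3 + 44,900 = 73,138.3 × g
N² = 73,138.3 / (13.7514 × 10⁻⁵) = 531,860,756
N ≈ √531,860,756 ≈ 23,062.1

23060 RPM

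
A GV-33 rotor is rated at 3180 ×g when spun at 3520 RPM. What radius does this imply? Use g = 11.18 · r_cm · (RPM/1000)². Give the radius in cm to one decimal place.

r ≈ 23.0 cm

RCF = 11.18 × r × (N/1000)²
3180 = 11.18 × r × (3.52)²
r = 3180 / (11.18 × 12.3904) = 3180 / 138.5247 ≈ 22.956 cm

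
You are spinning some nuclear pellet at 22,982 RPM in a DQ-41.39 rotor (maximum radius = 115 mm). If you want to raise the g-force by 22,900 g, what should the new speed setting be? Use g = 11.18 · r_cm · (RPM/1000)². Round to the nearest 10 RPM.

26580 RPM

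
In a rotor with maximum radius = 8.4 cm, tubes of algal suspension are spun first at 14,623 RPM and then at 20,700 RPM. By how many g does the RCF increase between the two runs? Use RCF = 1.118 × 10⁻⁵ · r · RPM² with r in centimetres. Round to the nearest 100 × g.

20200 g

RCF₁ = 1.118 × 10⁻⁵ × 8.4 × (14623)² = 1.118 × 10⁻⁵ × 8.4 × 213,832,129 ≈ 20,081.4 × g
RCF₂ = 1.118 × 10⁻⁵ × 8.4 × (20700)² = 1.118 × 10⁻⁵ × 8.4 × 428,490,000 ≈ 40,240.4 × g
Increase = 40,240.4 − 20,081.4 = 20,159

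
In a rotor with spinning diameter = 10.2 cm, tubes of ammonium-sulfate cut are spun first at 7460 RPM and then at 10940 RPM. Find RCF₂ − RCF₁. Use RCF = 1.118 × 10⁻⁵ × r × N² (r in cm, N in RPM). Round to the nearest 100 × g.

3700 x g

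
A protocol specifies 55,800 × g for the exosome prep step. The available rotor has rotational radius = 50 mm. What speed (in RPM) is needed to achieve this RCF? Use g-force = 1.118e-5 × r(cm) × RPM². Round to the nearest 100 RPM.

r = 50 mm = 5.0 cm
55,800 = 1.118 × 10⁻⁵ × 5 × N²
N² = 55,800 / (5.59 × 10⁻⁵) = 998,211,091
N ≈ √998,211,091 ≈ 31,594.5

31600 RPM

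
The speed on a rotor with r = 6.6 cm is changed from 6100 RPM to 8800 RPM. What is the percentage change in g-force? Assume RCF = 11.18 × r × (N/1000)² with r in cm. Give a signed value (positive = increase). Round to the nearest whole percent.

RCF ∝ N², so the ratio is (8800/6100)² = (1.442623)² = 2.0812.
Change = 2.0812 − 1 = +1.0812 → +108.1%.

+108%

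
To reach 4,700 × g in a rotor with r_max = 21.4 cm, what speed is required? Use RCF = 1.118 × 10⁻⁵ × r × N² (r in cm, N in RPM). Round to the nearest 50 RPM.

≈ 4450 RPM

4,700 = 1.118 × 10⁻⁵ × 21.4 × N²
N² = 4,700 / (23.9252 × 10⁻⁵) = 19,644,559
N ≈ √19,644,559 ≈ 4,432.2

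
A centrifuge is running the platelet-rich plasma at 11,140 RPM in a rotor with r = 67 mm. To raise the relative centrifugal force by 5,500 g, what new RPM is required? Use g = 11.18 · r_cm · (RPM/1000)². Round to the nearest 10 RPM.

r = 67 mm = 6.7 cm
Current RCF = 11.18 × 6.7 × (11.14)² = 11.18 × 6.7 × 124.0996 ≈ 9,295.8 × g
Target RCF = 9,295.8 + 5,500 = 14,795.8 × g
(N/1000)² = 14,795.8 / 74.906 = 197.5249
N = 1000 × √197.5249 ≈ 14,054.4

14050 RPM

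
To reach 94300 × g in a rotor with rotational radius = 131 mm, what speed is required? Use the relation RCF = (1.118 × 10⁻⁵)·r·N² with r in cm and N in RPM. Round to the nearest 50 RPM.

≈ 25350 RPM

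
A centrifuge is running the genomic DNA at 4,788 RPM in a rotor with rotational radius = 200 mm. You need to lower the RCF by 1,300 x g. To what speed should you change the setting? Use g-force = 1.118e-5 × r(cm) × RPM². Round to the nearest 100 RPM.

4100 RPM

r = 200 mm = 20.0 cm
Current RCF = 1.118 × 10⁻⁵ × 20 × (4788)² = 1.118 × 10⁻⁵ × 20 × 22,924,944 ≈ 5,126 × g
Target RCF = 5,126 − 1,300 = 3,826 × g
N² = 3,826 / (22.36 × 10⁻⁵) = 17,110,912
N ≈ √17,110,912 ≈ 4,136.5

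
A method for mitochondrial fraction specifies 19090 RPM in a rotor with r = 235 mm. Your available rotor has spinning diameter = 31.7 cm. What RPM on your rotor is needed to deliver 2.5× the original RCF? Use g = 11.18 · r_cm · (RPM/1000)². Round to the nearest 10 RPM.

Original rotor: r = 235 mm = 23.5 cm
RCF_original = 11.18 × 23.5 × (19.09)² = 11.18 × 23.5 × 364.4281 ≈ 95,746.2 × g
Target RCF = 2.5 × 95,746.2 ≈ 239,365.5 × g
Your rotor: r = 31.7 / 2 = 15.85 cm
239,365.5 = 11.18 × 15.85 × (N/1000)²
(N/1000)² = 239,365.5 / 177.203 = 1350.798
N = 1000 × √1350.798 ≈ 36,753.2

≈ 36750 RPM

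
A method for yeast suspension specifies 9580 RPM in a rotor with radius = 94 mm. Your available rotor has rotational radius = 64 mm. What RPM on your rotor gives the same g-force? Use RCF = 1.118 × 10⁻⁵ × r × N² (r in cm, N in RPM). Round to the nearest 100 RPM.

Original rotor: r = 94 mm = 9.4 cm
RCF = 1.118 × 10⁻⁵ × r × N²
RCF_original = 1.118 × 10⁻⁵ × 9.4 × (9580)² = 1.118 × 10⁻⁵ × 9.4 × 91,776,400 ≈ 9,645 × g
Your rotor: r = 64 mm = 6.4 cm
9,645 = 1.118 × 10⁻⁵ × 6.4 × N²
N² = 9,645 / (7.1552 × 10⁻⁵) = 134,797,071
N ≈ √134,797,071 ≈ 11,610.2

11600 RPM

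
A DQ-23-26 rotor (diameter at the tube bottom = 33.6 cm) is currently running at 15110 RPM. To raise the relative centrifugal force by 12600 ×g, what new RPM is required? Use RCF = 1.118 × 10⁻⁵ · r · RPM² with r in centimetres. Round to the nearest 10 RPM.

r = 33.6 / 2 = 16.8 cm
Current RCF = 1.118 × 10⁻⁵ × 16.8 × (15110)² = 1.118 × 10⁻⁵ × 16.8 × 228,312,100 ≈ 42,882.5 × g
Target RCF = 42,882.5 + 12,600 = 55,482.5 × g
N² = 55,482.5 / (18.7824 × 10⁻⁵) = 295,396,222
N ≈ √295,396,222 ≈ 17,187.1

17190 RPM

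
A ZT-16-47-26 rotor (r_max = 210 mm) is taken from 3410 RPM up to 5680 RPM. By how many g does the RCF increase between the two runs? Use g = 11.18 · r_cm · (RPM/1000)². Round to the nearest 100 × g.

≈ 4800 g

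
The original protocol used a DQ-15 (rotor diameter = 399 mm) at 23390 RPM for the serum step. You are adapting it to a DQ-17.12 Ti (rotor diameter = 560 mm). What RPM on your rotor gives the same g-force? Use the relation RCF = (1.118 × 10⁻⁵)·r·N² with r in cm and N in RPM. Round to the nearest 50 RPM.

19750 RPM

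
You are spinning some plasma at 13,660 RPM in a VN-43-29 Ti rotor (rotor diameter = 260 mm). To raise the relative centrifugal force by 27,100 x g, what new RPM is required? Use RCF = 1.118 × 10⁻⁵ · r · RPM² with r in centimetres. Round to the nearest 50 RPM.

N₂ ≈ 19300 RPM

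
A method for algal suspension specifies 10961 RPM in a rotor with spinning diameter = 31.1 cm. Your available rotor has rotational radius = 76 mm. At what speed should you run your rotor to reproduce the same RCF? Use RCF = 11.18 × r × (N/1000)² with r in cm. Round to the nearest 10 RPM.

Original rotor: r = 31.1 / 2 = 15.55 cm
RCF_original = 11.18 × 15.55 × (10.961)² = 11.18 × 15.55 × 120.143521 ≈ 20,886.8 × g
Your rotor: r = 76 mm = 7.6 cm
20,886.8 = 11.18 × 7.6 × (N/1000)²
(N/1000)² = 20,886.8 / 84.968 = 245.8196
N = 1000 × √245.8196 ≈ 15,678.6

≈ 15680 RPM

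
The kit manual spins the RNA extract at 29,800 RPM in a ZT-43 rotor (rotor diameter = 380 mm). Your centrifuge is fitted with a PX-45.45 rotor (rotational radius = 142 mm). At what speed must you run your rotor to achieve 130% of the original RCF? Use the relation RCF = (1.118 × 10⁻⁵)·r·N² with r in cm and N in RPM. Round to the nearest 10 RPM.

≈ 39300 RPM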